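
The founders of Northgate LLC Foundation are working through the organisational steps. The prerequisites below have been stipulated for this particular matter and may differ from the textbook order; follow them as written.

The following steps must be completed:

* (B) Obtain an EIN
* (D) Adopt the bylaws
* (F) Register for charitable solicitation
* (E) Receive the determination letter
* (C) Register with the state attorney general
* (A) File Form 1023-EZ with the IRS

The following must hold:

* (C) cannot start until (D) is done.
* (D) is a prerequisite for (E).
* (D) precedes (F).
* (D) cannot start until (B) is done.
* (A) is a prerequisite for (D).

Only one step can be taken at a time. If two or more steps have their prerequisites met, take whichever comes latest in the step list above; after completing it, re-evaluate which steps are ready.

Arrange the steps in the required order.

(A), (B), (D), (C), (E), (F)

(A) and (B) have no prerequisites; (A) is listed later, so (A) is first.
Next only (B) has its prerequisites met → (B).
That leaves (D) as the only ready step → (D).
Now (C), (E) and (F) have their prerequisites met. (C) is listed later, so (C) next.
Ready: (E) and (F). (E) is listed later → (E).
(F) is the only step now ready → (F).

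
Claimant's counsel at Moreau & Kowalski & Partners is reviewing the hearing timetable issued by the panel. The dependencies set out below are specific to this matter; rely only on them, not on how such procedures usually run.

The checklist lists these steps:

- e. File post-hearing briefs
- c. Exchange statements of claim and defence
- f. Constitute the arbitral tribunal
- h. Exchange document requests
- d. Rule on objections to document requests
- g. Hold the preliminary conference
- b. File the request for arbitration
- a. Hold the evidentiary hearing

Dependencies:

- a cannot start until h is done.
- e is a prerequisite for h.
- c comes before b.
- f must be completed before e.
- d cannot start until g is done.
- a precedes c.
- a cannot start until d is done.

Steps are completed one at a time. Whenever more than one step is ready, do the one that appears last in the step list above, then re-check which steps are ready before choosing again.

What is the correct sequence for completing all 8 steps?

g d f e h a c b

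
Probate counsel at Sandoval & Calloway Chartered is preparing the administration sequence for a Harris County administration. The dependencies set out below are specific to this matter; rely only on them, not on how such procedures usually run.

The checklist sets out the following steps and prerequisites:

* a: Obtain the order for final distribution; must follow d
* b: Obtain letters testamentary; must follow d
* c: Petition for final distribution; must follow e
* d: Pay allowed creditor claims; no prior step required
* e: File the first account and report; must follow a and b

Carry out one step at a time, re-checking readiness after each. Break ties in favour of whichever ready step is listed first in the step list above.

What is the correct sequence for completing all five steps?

Only d has no prerequisites, so it is first.
Now a and b have their prerequisites met. a is listed earlier, so a next.
That leaves b as the only ready step → b.
e needed a and b, now all done → e.
Next only c has its prerequisites met → c.

d → a → b → e → c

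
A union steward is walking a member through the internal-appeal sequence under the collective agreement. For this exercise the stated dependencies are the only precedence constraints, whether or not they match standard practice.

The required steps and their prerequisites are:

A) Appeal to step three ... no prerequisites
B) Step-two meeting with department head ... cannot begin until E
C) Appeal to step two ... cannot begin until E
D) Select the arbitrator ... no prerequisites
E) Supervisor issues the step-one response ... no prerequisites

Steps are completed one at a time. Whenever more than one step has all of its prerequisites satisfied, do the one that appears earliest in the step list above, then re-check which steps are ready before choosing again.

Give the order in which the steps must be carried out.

A, D, E, B, C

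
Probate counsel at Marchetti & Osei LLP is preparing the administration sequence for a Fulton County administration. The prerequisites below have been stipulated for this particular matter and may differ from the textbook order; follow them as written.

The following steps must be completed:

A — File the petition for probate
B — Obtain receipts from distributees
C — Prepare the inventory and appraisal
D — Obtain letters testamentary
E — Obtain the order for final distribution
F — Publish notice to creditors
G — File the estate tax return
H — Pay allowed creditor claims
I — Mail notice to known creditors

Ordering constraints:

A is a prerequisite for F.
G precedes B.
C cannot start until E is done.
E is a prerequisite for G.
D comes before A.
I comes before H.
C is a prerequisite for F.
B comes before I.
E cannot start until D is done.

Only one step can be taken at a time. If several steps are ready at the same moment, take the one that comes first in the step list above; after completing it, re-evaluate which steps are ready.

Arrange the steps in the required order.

D A E C F G B I H

Only D has no prerequisites, so it is first.
Now A and E have their prerequisites met. A is listed earlier, so A next.
E needed D, now all done → E.
Ready: C and G. C is listed earlier → C.
F now also ready, so the ready set is {F, G}; F is listed earlier → F.
Next only G has its prerequisites met → G.
B needed G, now all done → B.
That leaves I as the only ready step → I.
H is the only step now ready → H.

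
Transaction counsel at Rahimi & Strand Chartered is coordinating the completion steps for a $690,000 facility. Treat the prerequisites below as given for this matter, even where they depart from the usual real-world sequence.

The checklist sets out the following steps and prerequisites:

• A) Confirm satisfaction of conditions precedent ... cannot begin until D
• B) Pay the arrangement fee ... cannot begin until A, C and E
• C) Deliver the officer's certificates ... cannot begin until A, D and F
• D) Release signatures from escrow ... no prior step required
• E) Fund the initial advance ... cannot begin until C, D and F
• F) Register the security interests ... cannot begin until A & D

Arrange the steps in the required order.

D is the only step with nothing outstanding, so it goes first.
A is the only step now ready → A.
F needed A and D, now all done → F.
C is the only step now ready → C.
That leaves E as the only ready step → E.
B needed A, C and E, now all done → B.

D → A → F → C → E → B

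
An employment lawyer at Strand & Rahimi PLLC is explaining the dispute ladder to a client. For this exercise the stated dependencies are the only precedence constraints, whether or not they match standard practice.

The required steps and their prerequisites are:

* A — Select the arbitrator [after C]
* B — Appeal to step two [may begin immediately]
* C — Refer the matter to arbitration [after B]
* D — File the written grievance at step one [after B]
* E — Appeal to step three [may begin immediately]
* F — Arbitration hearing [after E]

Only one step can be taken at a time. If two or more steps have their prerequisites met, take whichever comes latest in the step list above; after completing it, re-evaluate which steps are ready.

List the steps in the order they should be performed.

E, F, B, D, C, A

Nothing is required for E and B. E is listed later → E first.
F now also ready, so the ready set is {F, B}; F is listed later → F.
B is the only step now ready → B.
Ready: D and C. D is listed later → D.
C is the only step now ready → C.
A is the only step now ready → A.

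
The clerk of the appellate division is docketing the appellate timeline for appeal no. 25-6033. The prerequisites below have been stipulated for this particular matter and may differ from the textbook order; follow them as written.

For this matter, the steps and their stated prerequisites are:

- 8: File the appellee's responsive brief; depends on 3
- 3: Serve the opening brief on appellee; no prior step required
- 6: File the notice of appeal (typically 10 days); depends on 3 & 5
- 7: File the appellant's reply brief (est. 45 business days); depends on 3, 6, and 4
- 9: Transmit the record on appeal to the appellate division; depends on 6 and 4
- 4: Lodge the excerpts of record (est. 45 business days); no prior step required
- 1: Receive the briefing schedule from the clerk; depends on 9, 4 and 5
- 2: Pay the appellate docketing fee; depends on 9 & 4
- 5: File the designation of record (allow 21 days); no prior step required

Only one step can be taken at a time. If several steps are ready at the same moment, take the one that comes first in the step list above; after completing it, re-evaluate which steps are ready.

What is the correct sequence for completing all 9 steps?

3 → 8 → 4 → 5 → 6 → 7 → 9 → 1 → 2

3, 4 and 5 have no prerequisites; 3 is listed earlier, so 3 is first.
8 now also ready, so the ready set is {8, 4, 5}; 8 is listed earlier → 8.
4 and 5 are both available; 4 is listed earlier → 4.
Next only 5 has its prerequisites met → 5.
6 needed 3 and 5, now all done → 6.
Ready: 7 and 9. 7 is listed earlier → 7.
9 needed 6 and 4, now all done → 9.
1 and 2 are both available; 1 is listed earlier → 1.
That leaves 2 as the only ready step → 2.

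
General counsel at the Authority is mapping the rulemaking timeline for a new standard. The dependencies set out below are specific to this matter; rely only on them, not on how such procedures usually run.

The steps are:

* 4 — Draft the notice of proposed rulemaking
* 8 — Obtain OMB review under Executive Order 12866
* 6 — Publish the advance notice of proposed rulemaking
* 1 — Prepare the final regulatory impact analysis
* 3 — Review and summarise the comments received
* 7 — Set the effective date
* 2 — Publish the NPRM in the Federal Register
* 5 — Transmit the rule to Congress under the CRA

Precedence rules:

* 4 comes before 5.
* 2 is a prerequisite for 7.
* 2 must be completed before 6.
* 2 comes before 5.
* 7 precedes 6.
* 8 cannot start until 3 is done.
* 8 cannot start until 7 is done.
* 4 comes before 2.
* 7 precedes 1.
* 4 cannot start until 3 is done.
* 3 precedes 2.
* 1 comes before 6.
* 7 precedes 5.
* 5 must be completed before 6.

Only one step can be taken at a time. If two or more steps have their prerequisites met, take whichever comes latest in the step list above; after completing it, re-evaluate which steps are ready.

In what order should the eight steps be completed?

3 has no prerequisites → 3 first.
That leaves 4 as the only ready step → 4.
That leaves 2 as the only ready step → 2.
7 needed 2, now all done → 7.
5, 1 and 8 are all available; 5 is listed later → 5.
Now 1 and 8 have their prerequisites met. 1 is listed later, so 1 next.
6 now also ready, so the ready set is {6, 8}; 6 is listed later → 6.
8 needed 7 and 3, now all done → 8.

3 4 2 7 5 1 6 8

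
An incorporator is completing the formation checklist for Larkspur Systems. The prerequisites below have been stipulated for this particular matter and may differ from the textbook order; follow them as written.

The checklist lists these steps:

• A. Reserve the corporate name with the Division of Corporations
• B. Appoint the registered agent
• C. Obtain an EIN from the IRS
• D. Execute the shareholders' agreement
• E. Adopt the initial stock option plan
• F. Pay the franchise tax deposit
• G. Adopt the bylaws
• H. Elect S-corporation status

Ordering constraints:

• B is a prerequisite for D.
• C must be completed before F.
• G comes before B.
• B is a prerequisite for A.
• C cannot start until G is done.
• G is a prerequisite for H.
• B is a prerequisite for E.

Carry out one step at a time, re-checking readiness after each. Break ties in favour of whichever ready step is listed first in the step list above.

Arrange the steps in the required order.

G B A C D E F H

G is the only step with nothing outstanding, so it goes first.
B, C and H are all available; B is listed earlier → B.
A, D and E now also ready, so the ready set is {A, C, D, E, H}; A is listed earlier → A.
Ready: C, D, E and H. C is listed earlier → C.
Ready: D, E, F and H. D is listed earlier → D.
Now E, F and H have their prerequisites met. E is listed earlier, so E next.
F and H are both available; F is listed earlier → F.
That leaves H as the only ready step → H.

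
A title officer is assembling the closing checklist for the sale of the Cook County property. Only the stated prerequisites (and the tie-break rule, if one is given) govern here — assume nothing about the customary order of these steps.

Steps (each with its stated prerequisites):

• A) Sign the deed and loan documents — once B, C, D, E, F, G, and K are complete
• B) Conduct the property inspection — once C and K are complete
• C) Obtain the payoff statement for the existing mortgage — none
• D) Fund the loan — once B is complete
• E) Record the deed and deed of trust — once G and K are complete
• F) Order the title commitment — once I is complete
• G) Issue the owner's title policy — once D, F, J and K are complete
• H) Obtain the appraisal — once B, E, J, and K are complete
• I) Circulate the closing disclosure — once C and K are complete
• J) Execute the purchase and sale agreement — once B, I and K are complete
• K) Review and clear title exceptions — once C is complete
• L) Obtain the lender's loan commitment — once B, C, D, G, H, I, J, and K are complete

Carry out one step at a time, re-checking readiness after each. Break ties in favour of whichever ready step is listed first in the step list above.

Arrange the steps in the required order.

C, K, B, D, I, F, J, G, E, A, H, L

C is the only step with nothing outstanding, so it goes first.
K needed C, now all done → K.
Ready: B and I. B is listed earlier → B.
D now also ready, so the ready set is {D, I}; D is listed earlier → D.
I needed C and K, now all done → I.
F and J are both available; F is listed earlier → F.
Next only J has its prerequisites met → J.
G is the only step now ready → G.
E needed G and K, now all done → E.
Ready: A and H. A is listed earlier → A.
H is the only step now ready → H.
L needed B, C, D, G, H, I, J and K, now all done → L.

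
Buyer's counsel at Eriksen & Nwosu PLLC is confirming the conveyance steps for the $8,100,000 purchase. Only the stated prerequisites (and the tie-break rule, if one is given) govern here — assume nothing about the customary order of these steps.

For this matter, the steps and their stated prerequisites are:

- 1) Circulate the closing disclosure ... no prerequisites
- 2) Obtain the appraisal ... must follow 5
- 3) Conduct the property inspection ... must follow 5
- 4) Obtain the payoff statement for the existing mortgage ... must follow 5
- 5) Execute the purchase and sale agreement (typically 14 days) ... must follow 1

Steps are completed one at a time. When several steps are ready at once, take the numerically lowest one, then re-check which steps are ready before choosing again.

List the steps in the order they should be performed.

1 has no prerequisites → 1 first.
5 is the only step now ready → 5.
2, 3 and 4 are all available; 2 has the earlier label → 2.
3 and 4 are both available; 3 has the earlier label → 3.
4 needed 5, now all done → 4.

1 5 2 3 4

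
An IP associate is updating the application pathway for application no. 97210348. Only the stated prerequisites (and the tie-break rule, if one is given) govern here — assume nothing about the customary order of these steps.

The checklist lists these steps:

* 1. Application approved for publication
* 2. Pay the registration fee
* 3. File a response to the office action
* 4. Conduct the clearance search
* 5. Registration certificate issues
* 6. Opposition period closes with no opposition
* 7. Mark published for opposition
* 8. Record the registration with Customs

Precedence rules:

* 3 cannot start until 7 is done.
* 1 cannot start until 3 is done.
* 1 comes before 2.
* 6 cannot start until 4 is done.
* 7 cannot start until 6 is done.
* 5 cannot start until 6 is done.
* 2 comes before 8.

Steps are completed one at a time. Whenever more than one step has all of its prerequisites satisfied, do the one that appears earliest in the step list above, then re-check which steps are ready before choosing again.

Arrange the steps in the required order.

4 has no prerequisites → 4 first.
That leaves 6 as the only ready step → 6.
5 and 7 are both available; 5 is listed earlier → 5.
Next only 7 has its prerequisites met → 7.
3 needed 7, now all done → 3.
Next only 1 has its prerequisites met → 1.
Next only 2 has its prerequisites met → 2.
8 needed 2, now all done → 8.

4 6 5 7 3 1 2 8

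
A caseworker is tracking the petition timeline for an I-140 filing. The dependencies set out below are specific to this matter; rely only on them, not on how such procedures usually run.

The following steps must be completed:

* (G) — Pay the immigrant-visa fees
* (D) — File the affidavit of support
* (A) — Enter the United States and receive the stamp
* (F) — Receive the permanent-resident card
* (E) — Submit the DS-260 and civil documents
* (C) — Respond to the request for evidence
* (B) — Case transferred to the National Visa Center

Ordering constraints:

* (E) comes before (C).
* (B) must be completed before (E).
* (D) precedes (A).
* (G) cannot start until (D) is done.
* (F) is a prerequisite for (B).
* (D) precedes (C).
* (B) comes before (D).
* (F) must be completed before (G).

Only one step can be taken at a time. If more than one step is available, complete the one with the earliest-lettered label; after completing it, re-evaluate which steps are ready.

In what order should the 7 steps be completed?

(F), (B), (D), (A), (E), (C), (G)

Only (F) has no prerequisites, so it is first.
Next only (B) has its prerequisites met → (B).
(D) and (E) are both available; (D) has the earlier label → (D).
(A), (E) and (G) are all available; (A) has the earlier label → (A).
Now (E) and (G) have their prerequisites met. (E) has the earlier label, so (E) next.
(C) and (G) are both available; (C) has the earlier label → (C).
(G) needed (D) and (F), now all done → (G).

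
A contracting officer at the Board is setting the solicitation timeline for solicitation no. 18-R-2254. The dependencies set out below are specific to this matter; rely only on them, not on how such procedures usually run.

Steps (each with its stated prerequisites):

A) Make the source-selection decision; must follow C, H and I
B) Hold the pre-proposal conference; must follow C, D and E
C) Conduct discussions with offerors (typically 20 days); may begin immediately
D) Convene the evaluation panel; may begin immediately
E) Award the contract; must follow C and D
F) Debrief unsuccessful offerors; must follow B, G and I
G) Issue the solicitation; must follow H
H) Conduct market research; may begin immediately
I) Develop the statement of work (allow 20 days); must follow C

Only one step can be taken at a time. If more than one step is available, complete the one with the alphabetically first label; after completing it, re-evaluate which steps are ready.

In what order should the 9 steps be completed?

C, D and H have no prerequisites; C has the earlier label, so C is first.
D, H and I are all available; D has the earlier label → D.
E, H and I are all available; E has the earlier label → E.
B now also ready, so the ready set is {B, H, I}; B has the earlier label → B.
Ready: H and I. H has the earlier label → H.
G now also ready, so the ready set is {G, I}; G has the earlier label → G.
I is the only step now ready → I.
Ready: A and F. A has the earlier label → A.
F needed B, G and I, now all done → F.

C → D → E → B → H → G → I → A → F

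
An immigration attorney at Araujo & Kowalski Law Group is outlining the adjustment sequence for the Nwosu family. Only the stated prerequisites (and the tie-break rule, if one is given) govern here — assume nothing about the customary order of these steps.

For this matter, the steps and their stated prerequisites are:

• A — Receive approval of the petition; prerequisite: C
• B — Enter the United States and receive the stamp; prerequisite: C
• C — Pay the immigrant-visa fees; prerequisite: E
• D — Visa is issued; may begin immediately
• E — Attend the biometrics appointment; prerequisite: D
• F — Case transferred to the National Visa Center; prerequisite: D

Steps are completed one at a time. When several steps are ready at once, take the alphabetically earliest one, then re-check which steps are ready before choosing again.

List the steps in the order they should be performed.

D, E, C, A, B, F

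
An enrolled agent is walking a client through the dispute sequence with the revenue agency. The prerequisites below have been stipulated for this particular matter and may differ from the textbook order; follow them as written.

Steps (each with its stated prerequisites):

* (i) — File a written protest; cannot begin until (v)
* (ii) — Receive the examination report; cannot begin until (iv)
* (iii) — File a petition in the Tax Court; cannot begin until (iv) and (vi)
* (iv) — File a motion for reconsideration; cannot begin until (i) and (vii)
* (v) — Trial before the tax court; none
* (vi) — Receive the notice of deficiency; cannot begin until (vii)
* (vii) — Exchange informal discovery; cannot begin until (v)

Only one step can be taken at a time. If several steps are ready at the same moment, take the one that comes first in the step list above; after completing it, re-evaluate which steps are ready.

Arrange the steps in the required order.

(v), (i), (vii), (iv), (ii), (vi), (iii)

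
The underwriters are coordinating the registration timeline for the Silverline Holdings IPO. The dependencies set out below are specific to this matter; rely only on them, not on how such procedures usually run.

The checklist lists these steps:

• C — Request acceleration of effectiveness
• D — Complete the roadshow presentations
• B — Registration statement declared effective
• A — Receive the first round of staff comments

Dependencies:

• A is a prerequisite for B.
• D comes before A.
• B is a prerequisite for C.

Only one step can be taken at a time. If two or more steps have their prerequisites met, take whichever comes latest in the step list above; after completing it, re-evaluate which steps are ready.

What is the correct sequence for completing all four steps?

D A B C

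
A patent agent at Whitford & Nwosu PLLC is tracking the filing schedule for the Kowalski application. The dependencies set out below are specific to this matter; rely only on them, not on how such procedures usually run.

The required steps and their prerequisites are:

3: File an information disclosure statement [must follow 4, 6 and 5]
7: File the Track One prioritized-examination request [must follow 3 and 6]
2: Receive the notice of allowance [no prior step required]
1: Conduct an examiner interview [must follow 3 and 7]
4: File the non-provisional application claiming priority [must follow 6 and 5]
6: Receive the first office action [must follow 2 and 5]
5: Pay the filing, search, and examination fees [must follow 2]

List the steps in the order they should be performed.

Only 2 has no prerequisites, so it is first.
5 is the only step now ready → 5.
Next only 6 has its prerequisites met → 6.
4 needed 6 and 5, now all done → 4.
3 needed 4, 6 and 5, now all done → 3.
7 needed 3 and 6, now all done → 7.
1 needed 3 and 7, now all done → 1.

2 5 6 4 3 7 1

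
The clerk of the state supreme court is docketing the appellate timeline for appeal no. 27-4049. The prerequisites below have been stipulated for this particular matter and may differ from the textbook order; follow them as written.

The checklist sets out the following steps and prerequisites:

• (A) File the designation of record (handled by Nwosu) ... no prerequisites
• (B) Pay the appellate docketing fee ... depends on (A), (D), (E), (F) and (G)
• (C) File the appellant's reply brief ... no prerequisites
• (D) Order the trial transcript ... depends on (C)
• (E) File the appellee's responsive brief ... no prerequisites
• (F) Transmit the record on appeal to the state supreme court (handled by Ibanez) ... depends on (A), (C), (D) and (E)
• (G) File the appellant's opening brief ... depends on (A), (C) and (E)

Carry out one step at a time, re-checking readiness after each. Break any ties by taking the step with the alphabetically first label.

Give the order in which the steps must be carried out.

(A) (C) (D) (E) (F) (G) (B)

(A), (C) and (E) have no prerequisites; (A) has the earlier label, so (A) is first.
(C) and (E) are both available; (C) has the earlier label → (C).
Now (D) and (E) have their prerequisites met. (D) has the earlier label, so (D) next.
(E) is the only step now ready → (E).
Now (F) and (G) have their prerequisites met. (F) has the earlier label, so (F) next.
(G) needed (A), (C) and (E), now all done → (G).
(B) is the only step now ready → (B).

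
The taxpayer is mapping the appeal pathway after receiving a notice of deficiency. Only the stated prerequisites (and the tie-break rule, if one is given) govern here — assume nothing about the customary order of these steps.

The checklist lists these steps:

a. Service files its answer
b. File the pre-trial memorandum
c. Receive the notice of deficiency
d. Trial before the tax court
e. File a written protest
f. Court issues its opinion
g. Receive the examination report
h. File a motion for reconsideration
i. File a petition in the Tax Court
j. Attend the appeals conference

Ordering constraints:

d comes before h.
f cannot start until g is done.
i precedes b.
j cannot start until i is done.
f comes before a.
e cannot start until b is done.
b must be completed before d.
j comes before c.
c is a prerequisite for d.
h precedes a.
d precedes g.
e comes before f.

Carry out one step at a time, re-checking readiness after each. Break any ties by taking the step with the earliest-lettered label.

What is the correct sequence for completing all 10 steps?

i, b, e, j, c, d, g, f, h, a

Only i has no prerequisites, so it is first.
b and j are both available; b has the earlier label → b.
e now also ready, so the ready set is {e, j}; e has the earlier label → e.
Next only j has its prerequisites met → j.
c needed j, now all done → c.
d is the only step now ready → d.
g and h are both available; g has the earlier label → g.
Ready: f and h. f has the earlier label → f.
Next only h has its prerequisites met → h.
a needed f and h, now all done → a.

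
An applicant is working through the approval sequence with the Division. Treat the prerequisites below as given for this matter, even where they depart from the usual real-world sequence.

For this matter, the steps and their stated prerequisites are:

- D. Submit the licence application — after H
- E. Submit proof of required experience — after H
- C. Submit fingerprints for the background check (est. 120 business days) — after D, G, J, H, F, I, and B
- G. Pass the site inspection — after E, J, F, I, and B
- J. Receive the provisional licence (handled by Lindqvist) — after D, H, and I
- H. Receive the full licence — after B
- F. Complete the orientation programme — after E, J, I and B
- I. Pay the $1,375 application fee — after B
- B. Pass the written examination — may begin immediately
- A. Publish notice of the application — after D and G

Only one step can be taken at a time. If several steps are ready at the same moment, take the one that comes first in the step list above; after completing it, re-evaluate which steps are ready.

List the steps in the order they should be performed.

B → H → D → E → I → J → F → G → C → A

Only B has no prerequisites, so it is first.
Now H and I have their prerequisites met. H is listed earlier, so H next.
D, E and I are all available; D is listed earlier → D.
Now E and I have their prerequisites met. E is listed earlier, so E next.
Next only I has its prerequisites met → I.
Next only J has its prerequisites met → J.
That leaves F as the only ready step → F.
G is the only step now ready → G.
Now C and A have their prerequisites met. C is listed earlier, so C next.
Next only A has its prerequisites met → A.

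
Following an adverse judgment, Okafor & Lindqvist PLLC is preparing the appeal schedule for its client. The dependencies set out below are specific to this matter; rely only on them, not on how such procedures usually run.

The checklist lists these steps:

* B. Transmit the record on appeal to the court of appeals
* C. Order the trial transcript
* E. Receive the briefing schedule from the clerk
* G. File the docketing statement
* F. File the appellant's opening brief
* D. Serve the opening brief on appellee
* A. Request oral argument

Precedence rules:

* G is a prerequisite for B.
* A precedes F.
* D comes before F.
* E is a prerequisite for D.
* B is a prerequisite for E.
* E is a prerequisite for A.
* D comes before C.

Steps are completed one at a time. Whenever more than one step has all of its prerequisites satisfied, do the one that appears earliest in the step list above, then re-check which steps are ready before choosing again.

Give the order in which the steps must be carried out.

G B E D C A F

Only G has no prerequisites, so it is first.
That leaves B as the only ready step → B.
That leaves E as the only ready step → E.
Now D and A have their prerequisites met. D is listed earlier, so D next.
Ready: C and A. C is listed earlier → C.
A needed E, now all done → A.
F needed D and A, now all done → F.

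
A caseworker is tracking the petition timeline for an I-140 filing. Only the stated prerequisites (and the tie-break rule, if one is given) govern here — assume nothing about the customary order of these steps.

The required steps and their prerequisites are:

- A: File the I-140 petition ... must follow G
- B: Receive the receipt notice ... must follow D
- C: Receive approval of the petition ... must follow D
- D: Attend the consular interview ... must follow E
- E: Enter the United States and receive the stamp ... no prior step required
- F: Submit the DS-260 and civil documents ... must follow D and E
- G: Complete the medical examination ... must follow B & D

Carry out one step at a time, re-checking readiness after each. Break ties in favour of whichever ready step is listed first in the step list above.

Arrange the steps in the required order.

E → D → B → C → F → G → A

E has no prerequisites → E first.
Next only D has its prerequisites met → D.
B, C and F are all available; B is listed earlier → B.
Now C, F and G have their prerequisites met. C is listed earlier, so C next.
Now F and G have their prerequisites met. F is listed earlier, so F next.
G is the only step now ready → G.
A is the only step now ready → A.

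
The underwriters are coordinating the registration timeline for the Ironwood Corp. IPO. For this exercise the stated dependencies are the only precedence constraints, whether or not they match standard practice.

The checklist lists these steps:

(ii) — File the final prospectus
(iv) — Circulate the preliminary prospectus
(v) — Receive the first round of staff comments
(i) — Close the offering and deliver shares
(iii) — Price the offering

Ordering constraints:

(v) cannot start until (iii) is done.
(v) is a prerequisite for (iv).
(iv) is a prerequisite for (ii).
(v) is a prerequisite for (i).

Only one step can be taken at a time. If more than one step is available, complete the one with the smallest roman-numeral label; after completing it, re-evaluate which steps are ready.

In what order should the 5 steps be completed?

(iii) (v) (i) (iv) (ii)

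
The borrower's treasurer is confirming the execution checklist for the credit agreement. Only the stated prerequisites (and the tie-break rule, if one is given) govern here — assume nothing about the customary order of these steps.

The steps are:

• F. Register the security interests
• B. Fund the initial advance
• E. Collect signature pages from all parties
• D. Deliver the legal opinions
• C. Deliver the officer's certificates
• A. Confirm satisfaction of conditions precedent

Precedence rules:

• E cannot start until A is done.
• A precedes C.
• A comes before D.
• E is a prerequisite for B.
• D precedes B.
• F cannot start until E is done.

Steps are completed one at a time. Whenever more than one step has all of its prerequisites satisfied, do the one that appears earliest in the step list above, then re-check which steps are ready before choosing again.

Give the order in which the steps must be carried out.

A E F D B C

Only A has no prerequisites, so it is first.
Ready: E, D and C. E is listed earlier → E.
F, D and C are all available; F is listed earlier → F.
Ready: D and C. D is listed earlier → D.
B and C are both available; B is listed earlier → B.
Next only C has its prerequisites met → C.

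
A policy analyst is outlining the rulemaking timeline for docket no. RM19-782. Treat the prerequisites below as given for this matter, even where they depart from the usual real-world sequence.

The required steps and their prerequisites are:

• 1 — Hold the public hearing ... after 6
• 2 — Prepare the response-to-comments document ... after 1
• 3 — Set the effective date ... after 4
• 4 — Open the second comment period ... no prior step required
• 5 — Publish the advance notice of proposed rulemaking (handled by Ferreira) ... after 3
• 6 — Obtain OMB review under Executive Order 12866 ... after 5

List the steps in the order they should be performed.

Only 4 has no prerequisites, so it is first.
That leaves 3 as the only ready step → 3.
Next only 5 has its prerequisites met → 5.
6 needed 5, now all done → 6.
1 needed 6, now all done → 1.
2 needed 1, now all done → 2.

4 3 5 6 1 2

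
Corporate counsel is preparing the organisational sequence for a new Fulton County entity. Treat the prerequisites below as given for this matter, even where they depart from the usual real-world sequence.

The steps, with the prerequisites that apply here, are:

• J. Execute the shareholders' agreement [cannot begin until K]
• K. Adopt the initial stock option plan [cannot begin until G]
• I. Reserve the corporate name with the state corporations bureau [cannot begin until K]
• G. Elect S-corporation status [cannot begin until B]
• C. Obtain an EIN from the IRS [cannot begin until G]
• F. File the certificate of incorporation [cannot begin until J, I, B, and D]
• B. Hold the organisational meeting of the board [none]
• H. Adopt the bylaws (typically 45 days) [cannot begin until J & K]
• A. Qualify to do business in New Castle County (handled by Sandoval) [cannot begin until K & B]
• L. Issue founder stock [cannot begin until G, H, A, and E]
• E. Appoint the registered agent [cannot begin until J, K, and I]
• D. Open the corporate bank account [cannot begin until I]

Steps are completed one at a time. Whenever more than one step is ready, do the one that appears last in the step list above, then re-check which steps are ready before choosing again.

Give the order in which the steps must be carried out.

B is the only step with nothing outstanding, so it goes first.
G is the only step now ready → G.
Now C and K have their prerequisites met. C is listed later, so C next.
K needed G, now all done → K.
A, I and J are all available; A is listed later → A.
I and J are both available; I is listed later → I.
D now also ready, so the ready set is {D, J}; D is listed later → D.
Next only J has its prerequisites met → J.
Ready: E, H and F. E is listed later → E.
Ready: H and F. H is listed later → H.
L and F are both available; L is listed later → L.
That leaves F as the only ready step → F.

B, G, C, K, A, I, D, J, E, H, L, F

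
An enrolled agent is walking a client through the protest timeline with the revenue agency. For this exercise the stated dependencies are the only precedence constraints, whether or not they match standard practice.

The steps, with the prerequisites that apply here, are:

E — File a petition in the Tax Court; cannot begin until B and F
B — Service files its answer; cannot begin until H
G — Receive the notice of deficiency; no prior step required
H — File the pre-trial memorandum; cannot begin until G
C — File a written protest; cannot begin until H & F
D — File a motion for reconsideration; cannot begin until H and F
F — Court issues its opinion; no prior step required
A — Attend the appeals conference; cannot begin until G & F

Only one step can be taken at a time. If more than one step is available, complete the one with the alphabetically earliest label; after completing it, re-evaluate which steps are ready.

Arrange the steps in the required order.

F → G → A → H → B → C → D → E

F and G have no prerequisites; F has the earlier label, so F is first.
Next only G has its prerequisites met → G.
A and H are both available; A has the earlier label → A.
Next only H has its prerequisites met → H.
Ready: B, C and D. B has the earlier label → B.
Now C, D and E have their prerequisites met. C has the earlier label, so C next.
Now D and E have their prerequisites met. D has the earlier label, so D next.
E is the only step now ready → E.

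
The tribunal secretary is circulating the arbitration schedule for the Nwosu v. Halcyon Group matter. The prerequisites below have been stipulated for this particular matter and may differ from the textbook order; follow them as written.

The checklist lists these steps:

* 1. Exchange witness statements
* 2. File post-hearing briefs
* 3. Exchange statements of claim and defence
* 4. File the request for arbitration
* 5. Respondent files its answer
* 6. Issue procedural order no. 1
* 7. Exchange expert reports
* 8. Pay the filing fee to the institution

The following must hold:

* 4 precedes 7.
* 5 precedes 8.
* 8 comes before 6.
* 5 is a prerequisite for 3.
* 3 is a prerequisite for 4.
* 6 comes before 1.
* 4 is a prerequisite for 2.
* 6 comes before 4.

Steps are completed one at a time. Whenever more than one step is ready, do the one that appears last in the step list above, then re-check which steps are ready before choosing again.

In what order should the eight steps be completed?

5 → 8 → 6 → 3 → 4 → 7 → 2 → 1

Only 5 has no prerequisites, so it is first.
Now 8 and 3 have their prerequisites met. 8 is listed later, so 8 next.
6 now also ready, so the ready set is {6, 3}; 6 is listed later → 6.
Now 3 and 1 have their prerequisites met. 3 is listed later, so 3 next.
4 now also ready, so the ready set is {4, 1}; 4 is listed later → 4.
7, 2 and 1 are all available; 7 is listed later → 7.
2 and 1 are both available; 2 is listed later → 2.
1 needed 6, now all done → 1.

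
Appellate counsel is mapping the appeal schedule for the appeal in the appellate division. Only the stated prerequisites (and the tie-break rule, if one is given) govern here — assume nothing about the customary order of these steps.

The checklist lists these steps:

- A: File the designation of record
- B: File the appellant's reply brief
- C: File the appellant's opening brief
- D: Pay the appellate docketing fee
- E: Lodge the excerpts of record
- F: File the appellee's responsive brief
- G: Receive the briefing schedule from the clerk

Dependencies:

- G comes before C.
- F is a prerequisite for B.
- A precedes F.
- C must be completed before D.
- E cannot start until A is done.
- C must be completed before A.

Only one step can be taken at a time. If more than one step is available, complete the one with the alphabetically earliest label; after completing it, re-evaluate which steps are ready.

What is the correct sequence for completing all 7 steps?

G C A D E F B

G is the only step with nothing outstanding, so it goes first.
Next only C has its prerequisites met → C.
Now A and D have their prerequisites met. A has the earlier label, so A next.
D, E and F are all available; D has the earlier label → D.
E and F are both available; E has the earlier label → E.
F needed A, now all done → F.
Next only B has its prerequisites met → B.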